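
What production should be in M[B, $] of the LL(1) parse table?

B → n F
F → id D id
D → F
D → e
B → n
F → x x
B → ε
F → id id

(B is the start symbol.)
To find M[B, $], we find productions for B where $ is in the predict set (PREDICT(N → α) = (FIRST(α) \ {ε}) ∪ (FOLLOW(N) if α ⇒* ε)).

Relevant sets:
  FOLLOW(B) = { $ }

B → n F: PREDICT = { 'n' }
B → n: PREDICT = { 'n' }
B → ε: PREDICT = { $ }
  $ is in predict set, so this production goes in M[B, $]

M[B, $] = B → ε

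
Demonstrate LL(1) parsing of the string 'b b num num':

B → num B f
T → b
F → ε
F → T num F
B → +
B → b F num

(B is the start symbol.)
LL(1) parsing maintains a stack (initially the start symbol over $) and the input. At each step: if the stack top is a terminal, match it against the current input token; if it is a non-terminal N, replace it with the RHS of M[N, lookahead] (the unique production whose predict set contains the lookahead).

Stack is shown with the top on the left.

Stack          Input          Action
------------------------------------
B $            b b num num $  output B → b F num
b F num $      b b num num $  match 'b'
F num $        b num num $    output F → T num F
T num F num $  b num num $    output T → b
b num F num $  b num num $    match 'b'
num F num $    num num $      match 'num'
F num $        num $          output F → ε
num $          num $          match 'num'
$              $              accept

The string is accepted.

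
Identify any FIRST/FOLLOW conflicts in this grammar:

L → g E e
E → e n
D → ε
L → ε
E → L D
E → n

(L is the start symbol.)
Nullable non-terminals: D, E, L.
FIRST sets used below: FIRST(L) = { 'g', ε }, FIRST(D) = { ε }
D has a nullable alternative but only one production, so nothing to check.

E: nullable alternative(s) E → L D; FOLLOW(E) = { 'e' }
  E → e n: FIRST \ {ε} = { 'e' } — overlaps FOLLOW(E) on { 'e' }: CONFLICT
  E → L D: FIRST \ {ε} = { 'g' } — this is the only nullable alternative, skip
  E → n: FIRST \ {ε} = { 'n' } — disjoint from FOLLOW(E)

L: nullable alternative(s) L → ε; FOLLOW(L) = { $, 'e' }
  L → g E e: FIRST \ {ε} = { 'g' } — disjoint from FOLLOW(L)
  L → ε: FIRST \ {ε} = { } — this is the only nullable alternative, skip

So the grammar has 1 FIRST/FOLLOW conflict (marked CONFLICT above).

Answer: Yes. E → e n with FOLLOW(E) on { 'e' }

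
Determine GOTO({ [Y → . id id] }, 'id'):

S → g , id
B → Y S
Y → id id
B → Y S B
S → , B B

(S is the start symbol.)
GOTO(I, 'id') = CLOSURE({ [A → αX.β] : [A → α.Xβ] ∈ I, X = 'id' })

Items with dot before 'id', with the dot advanced:
  [Y → . id id] → [Y → id . id]
Closure adds nothing (no advanced item has the dot before a non-terminal).

GOTO = { [Y → id . id] }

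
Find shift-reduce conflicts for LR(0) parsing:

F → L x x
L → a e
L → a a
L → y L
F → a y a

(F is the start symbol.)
A shift-reduce conflict occurs when an LR(0) state has both:
  - a complete (reduce) item [A → α .] (dot at the end), and
  - a shift item [B → β . c γ] (dot before a terminal).

Augment with F' → F and build the canonical LR(0) collection (I0 = CLOSURE({[F' → . F]}), then GOTO on every symbol after a dot until no new states appear). It has 13 states:
  I0: { [F → . L x x], [F → . a y a], [F' → . F], [L → . a a], [L → . a e], [L → . y L] }  — shift
  I1: { [F' → F .] }  — accept
  I2: { [F → L . x x] }  — shift
  I3: { [F → a . y a], [L → a . a], [L → a . e] }  — shift
  I4: { [L → . a a], [L → . a e], [L → . y L], [L → y . L] }  — shift
  I5: { [L → y L .] }  — reduce
  I6: { [L → a . a], [L → a . e] }  — shift
  I7: { [L → a a .] }  — reduce
  I8: { [L → a e .] }  — reduce
  I9: { [F → a y . a] }  — shift
  I10: { [F → a y a .] }  — reduce
  I11: { [F → L x . x] }  — shift
  I12: { [F → L x x .] }  — reduce

No state contains both a complete item and a shift item.

Answer: No shift-reduce conflicts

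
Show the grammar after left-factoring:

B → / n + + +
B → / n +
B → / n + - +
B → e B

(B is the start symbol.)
B → / n + B'
B' → + +
B' → ε
B' → - +
B → e B

Left-factoring transforms A → αβ₁ | αβ₂ into A → αA' and A' → β₁ | β₂
(α is the longest common prefix among the alternatives). Repeat until
no nonterminal has two alternatives with a common prefix.

Round 1: B has alternatives sharing prefix '/ n +'. Introduce B': B → / n + B'
  Add: B' → + +
  Add: B' → ε
  Add: B' → - +

No remaining common prefixes — done.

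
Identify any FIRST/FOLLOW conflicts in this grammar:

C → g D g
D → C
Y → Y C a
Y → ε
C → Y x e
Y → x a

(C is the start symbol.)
Yes. Y → Y C a with FOLLOW(Y) on { 'g', 'x' }; Y → x a with FOLLOW(Y) on { 'x' }

A FIRST/FOLLOW conflict occurs when a non-terminal N has a nullable alternative N → β (β ⇒* ε) and another alternative N → α with FIRST(α) ∩ FOLLOW(N) ≠ ∅: on such a lookahead the parser cannot decide between expanding α and letting N vanish via β.

Nullable non-terminals: Y.
FIRST sets used below: FIRST(Y) = { 'g', 'x', ε }, FIRST(C) = { 'g', 'x' }

Y: nullable alternative(s) Y → ε; FOLLOW(Y) = { 'g', 'x' }
  Y → Y C a: FIRST \ {ε} = { 'g', 'x' } — overlaps FOLLOW(Y) on { 'g', 'x' }: CONFLICT
  Y → ε: FIRST \ {ε} = { } — this is the only nullable alternative, skip
  Y → x a: FIRST \ {ε} = { 'x' } — overlaps FOLLOW(Y) on { 'x' }: CONFLICT

C, D have no nullable alternative, so no FIRST/FOLLOW check is needed there.

So the grammar has 2 FIRST/FOLLOW conflicts (marked CONFLICT above).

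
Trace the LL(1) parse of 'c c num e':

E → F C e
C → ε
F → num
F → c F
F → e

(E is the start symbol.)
LL(1) parsing maintains a stack (initially the start symbol over $) and the input. At each step: if the stack top is a terminal, match it against the current input token; if it is a non-terminal N, replace it with the RHS of M[N, lookahead] (the unique production whose predict set contains the lookahead).

Stack is shown with the top on the left.

Stack      Input        Action
------------------------------
E $        c c num e $  output E → F C e
F C e $    c c num e $  output F → c F
c F C e $  c c num e $  match 'c'
F C e $    c num e $    output F → c F
c F C e $  c num e $    match 'c'
F C e $    num e $      output F → num
num C e $  num e $      match 'num'
C e $      e $          output C → ε
e $        e $          match 'e'
$          $            accept

The string is accepted.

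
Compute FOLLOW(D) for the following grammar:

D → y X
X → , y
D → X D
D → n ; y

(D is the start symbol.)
{ $ }

D is the start symbol, so $ ∈ FOLLOW(D).
In D → X D: D is at the end; this adds FOLLOW(D) to itself — nothing new

Taking the union: FOLLOW(D) = { $ }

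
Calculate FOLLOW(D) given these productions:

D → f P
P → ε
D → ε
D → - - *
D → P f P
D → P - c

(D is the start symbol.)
{ $ }

D is the start symbol, so $ ∈ FOLLOW(D).
D does not occur on any right-hand side.

Taking the union: FOLLOW(D) = { $ }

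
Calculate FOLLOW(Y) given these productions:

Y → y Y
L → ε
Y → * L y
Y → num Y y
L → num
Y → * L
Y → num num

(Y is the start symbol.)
{ $, 'y' }

To compute FOLLOW(Y), find every occurrence of Y on a right-hand side N → α Y β: add FIRST(β) \ {ε}, and if β is empty or nullable also add FOLLOW(N). Iterate to a fixed point.

Y is the start symbol, so $ ∈ FOLLOW(Y).
In Y → y Y: Y is at the end; this adds FOLLOW(Y) to itself — nothing new
In Y → num Y y: Y is followed by y, add FIRST(y) \ {ε} = { 'y' }

Taking the union: FOLLOW(Y) = { $, 'y' }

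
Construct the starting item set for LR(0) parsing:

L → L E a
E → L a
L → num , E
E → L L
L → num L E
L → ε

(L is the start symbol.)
First, augment the grammar with L' → L
I₀ = CLOSURE({ [L' → . L] }):
  [L' → . L] has the dot before L: add [L → . L E a], [L → . num , E], [L → . num L E], [L → .]
No further items can be added.

I₀ = { [L → . L E a], [L → . num , E], [L → . num L E], [L → .], [L' → . L] }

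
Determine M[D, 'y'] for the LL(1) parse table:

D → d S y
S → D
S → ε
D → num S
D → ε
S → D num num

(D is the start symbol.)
D → ε

To find M[D, 'y'], we find productions for D where 'y' is in the predict set (PREDICT(N → α) = (FIRST(α) \ {ε}) ∪ (FOLLOW(N) if α ⇒* ε)).

Relevant sets:
  FOLLOW(D) = { $, 'num', 'y' }

D → d S y: PREDICT = { 'd' }
D → num S: PREDICT = { 'num' }
D → ε: PREDICT = { $, 'num', 'y' }
  'y' is in predict set, so this production goes in M[D, 'y']

M[D, 'y'] = D → ε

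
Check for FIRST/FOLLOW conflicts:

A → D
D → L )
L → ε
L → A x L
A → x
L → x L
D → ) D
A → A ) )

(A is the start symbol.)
A FIRST/FOLLOW conflict occurs when a non-terminal N has a nullable alternative N → β (β ⇒* ε) and another alternative N → α with FIRST(α) ∩ FOLLOW(N) ≠ ∅: on such a lookahead the parser cannot decide between expanding α and letting N vanish via β.

Nullable non-terminals: L.
FIRST sets used below: FIRST(A) = { ')', 'x' }

L: nullable alternative(s) L → ε; FOLLOW(L) = { ')' }
  L → ε: FIRST \ {ε} = { } — this is the only nullable alternative, skip
  L → A x L: FIRST \ {ε} = { ')', 'x' } — overlaps FOLLOW(L) on { ')' }: CONFLICT
  L → x L: FIRST \ {ε} = { 'x' } — disjoint from FOLLOW(L)

A, D have no nullable alternative, so no FIRST/FOLLOW check is needed there.

So the grammar has 1 FIRST/FOLLOW conflict (marked CONFLICT above).

Answer: Yes. L → A x L with FOLLOW(L) on { ')' }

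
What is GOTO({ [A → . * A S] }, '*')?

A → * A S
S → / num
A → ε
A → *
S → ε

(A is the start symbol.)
{ [A → * . A S], [A → . * A S], [A → . *], [A → .] }

GOTO(I, '*') = CLOSURE({ [A → αX.β] : [A → α.Xβ] ∈ I, X = '*' })

Items with dot before '*', with the dot advanced:
  [A → . * A S] → [A → * . A S]
Closure of the advanced items:
  [A → * . A S] has the dot before A: add [A → . * A S], [A → .], [A → . *]

GOTO = { [A → * . A S], [A → . * A S], [A → . *], [A → .] }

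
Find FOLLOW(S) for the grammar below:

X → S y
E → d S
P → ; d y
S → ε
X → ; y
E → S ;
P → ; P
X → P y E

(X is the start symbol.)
{ $, ';', 'y' }

In X → S y: S is followed by y, add FIRST(y) \ {ε} = { 'y' }
In E → d S: S is at the end, add FOLLOW(E)
In E → S ;: S is followed by ';', add FIRST(';') \ {ε} = { ';' }

The FOLLOW sets referred to above (computed the same way, to a fixed point):
  FOLLOW(E) = { $ }

Taking the union: FOLLOW(S) = { $, ';', 'y' }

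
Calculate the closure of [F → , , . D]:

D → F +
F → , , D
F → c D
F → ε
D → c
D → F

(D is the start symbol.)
To compute CLOSURE, for each item [A → α.Bβ] where B is a non-terminal, add [B → .γ] for all productions B → γ; repeat for the newly added items until nothing changes.

Start with: [F → , , . D]
  [F → , , . D] has the dot before D: add [D → . F +], [D → . c], [D → . F]
  [D → . F +] has the dot before F: add [F → . , , D], [F → . c D], [F → .]
No further items can be added.

CLOSURE = { [D → . F +], [D → . F], [D → . c], [F → , , . D], [F → . , , D], [F → . c D], [F → .] }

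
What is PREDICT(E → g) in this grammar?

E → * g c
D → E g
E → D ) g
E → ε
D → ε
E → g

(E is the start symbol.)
PREDICT(E → g) = (FIRST(RHS) \ {ε}) ∪ (FOLLOW(E) if ε ∈ FIRST(RHS), i.e. RHS ⇒* ε)
FIRST(g) = { 'g' }
ε ∉ FIRST(g), so FOLLOW(E) is not added.
PREDICT(E → g) = { 'g' }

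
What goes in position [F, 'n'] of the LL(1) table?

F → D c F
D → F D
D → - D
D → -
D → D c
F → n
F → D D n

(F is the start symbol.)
F → D c F, F → n, F → D D n

To find M[F, 'n'], we find productions for F where 'n' is in the predict set (PREDICT(N → α) = (FIRST(α) \ {ε}) ∪ (FOLLOW(N) if α ⇒* ε)).

Relevant sets:
  FIRST(D) = { '-', 'n' }

F → D c F: PREDICT = { '-', 'n' }
  'n' is in predict set, so this production goes in M[F, 'n']
F → n: PREDICT = { 'n' }
  'n' is in predict set, so this production goes in M[F, 'n']
F → D D n: PREDICT = { '-', 'n' }
  'n' is in predict set, so this production goes in M[F, 'n']

M[F, 'n'] = F → D c F, F → n, F → D D n  (a multiply-defined cell — the grammar is not LL(1))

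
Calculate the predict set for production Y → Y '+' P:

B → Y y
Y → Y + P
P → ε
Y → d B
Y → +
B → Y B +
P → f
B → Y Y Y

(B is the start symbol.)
PREDICT(Y → Y '+' P) = (FIRST(RHS) \ {ε}) ∪ (FOLLOW(Y) if ε ∈ FIRST(RHS), i.e. RHS ⇒* ε)
FIRST(Y) = { '+', 'd' }
FIRST(Y '+' P) = { '+', 'd' }
ε ∉ FIRST(Y '+' P), so FOLLOW(Y) is not added.
PREDICT(Y → Y '+' P) = { '+', 'd' }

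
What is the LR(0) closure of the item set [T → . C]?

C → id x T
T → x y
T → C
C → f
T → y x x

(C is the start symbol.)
To compute CLOSURE, for each item [A → α.Bβ] where B is a non-terminal, add [B → .γ] for all productions B → γ; repeat for the newly added items until nothing changes.

Start with: [T → . C]
  [T → . C] has the dot before C: add [C → . id x T], [C → . f]
No further items can be added.

CLOSURE = { [C → . f], [C → . id x T], [T → . C] }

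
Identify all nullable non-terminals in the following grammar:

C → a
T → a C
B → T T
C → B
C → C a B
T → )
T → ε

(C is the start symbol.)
ε-productions: T → ε
So T is immediately nullable.
B → T T: every symbol on the right is nullable, so B is nullable too.
C → B: every symbol on the right is nullable, so C is nullable too.
Every non-terminal is now nullable.
Nullable = { 'B', 'C', 'T' }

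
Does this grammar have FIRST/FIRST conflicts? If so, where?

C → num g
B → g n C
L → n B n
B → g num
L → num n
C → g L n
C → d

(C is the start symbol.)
Productions for C:
  C → num g: FIRST = { 'num' }
  C → g L n: FIRST = { 'g' }
  C → d: FIRST = { 'd' }
Productions for B:
  B → g n C: FIRST = { 'g' }
  B → g num: FIRST = { 'g' }
Productions for L:
  L → n B n: FIRST = { 'n' }
  L → num n: FIRST = { 'num' }

Conflict for B: B → g n C and B → g num
  Overlap: { 'g' }

Answer: Yes. B → g n C / B → g num on { 'g' }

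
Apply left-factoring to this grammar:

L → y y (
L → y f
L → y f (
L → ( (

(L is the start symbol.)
L → y L'
L' → y (
L' → f L''
L'' → ε
L'' → (
L → ( (

Left-factoring transforms A → αβ₁ | αβ₂ into A → αA' and A' → β₁ | β₂
(α is the longest common prefix among the alternatives). Repeat until
no nonterminal has two alternatives with a common prefix.

Round 1: L has alternatives sharing prefix 'y'. Introduce L': L → y L'
  Add: L' → y (
  Add: L' → f
  Add: L' → f (

Round 2: L' has alternatives sharing prefix 'f'. Introduce L'': L' → f L''
  Add: L'' → ε
  Add: L'' → (

No remaining common prefixes — done.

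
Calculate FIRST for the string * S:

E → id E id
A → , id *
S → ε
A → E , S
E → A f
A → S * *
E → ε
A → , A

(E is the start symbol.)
{ '*' }

To compute FIRST(* S), process the symbols left to right:
Symbol * is a terminal. Add '*' and stop.
FIRST(* S) = { '*' }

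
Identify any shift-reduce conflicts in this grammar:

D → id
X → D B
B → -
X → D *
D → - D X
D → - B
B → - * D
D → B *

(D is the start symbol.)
Yes — I1: [B → - .] vs [B → . -]; I7: [D → - B .] vs [D → B . *]; I12: [B → - .] vs [B → - . * D]

Augment with D' → D and build the canonical LR(0) collection (I0 = CLOSURE({[D' → . D]}), then GOTO on every symbol after a dot until no new states appear). It has 15 states:
  I0: { [B → . - * D], [B → . -], [D → . - B], [D → . - D X], [D → . B *], [D → . id], [D' → . D] }  — shift
  I1: { [B → - . * D], [B → - .], [B → . - * D], [B → . -], [D → - . B], [D → - . D X], [D → . - B], [D → . - D X], [D → . B *], [D → . id] }  — shift, reduce
  I2: { [D → B . *] }  — shift
  I3: { [D' → D .] }  — accept
  I4: { [D → id .] }  — reduce
  I5: { [D → B * .] }  — reduce
  I6: { [B → - * . D], [B → . - * D], [B → . -], [D → . - B], [D → . - D X], [D → . B *], [D → . id] }  — shift
  I7: { [D → - B .], [D → B . *] }  — shift, reduce
  I8: { [B → . - * D], [B → . -], [D → - D . X], [D → . - B], [D → . - D X], [D → . B *], [D → . id], [X → . D *], [X → . D B] }  — shift
  I9: { [B → . - * D], [B → . -], [X → D . *], [X → D . B] }  — shift
  I10: { [D → - D X .] }  — reduce
  I11: { [X → D * .] }  — reduce
  I12: { [B → - . * D], [B → - .] }  — shift, reduce
  I13: { [X → D B .] }  — reduce
  I14: { [B → - * D .] }  — reduce

I1 contains reduce item [B → - .] and shift items [B → . -], [B → . - * D], [B → - . * D], [D → . - B], [D → . - D X], [D → . id] — shift-reduce conflict.
I7 contains reduce item [D → - B .] and shift item [D → B . *] — shift-reduce conflict.
I12 contains reduce item [B → - .] and shift item [B → - . * D] — shift-reduce conflict.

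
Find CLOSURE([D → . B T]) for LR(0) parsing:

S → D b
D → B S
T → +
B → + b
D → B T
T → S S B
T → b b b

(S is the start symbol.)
To compute CLOSURE, for each item [A → α.Bβ] where B is a non-terminal, add [B → .γ] for all productions B → γ; repeat for the newly added items until nothing changes.

Start with: [D → . B T]
  [D → . B T] has the dot before B: add [B → . + b]
No further items can be added.

CLOSURE = { [B → . + b], [D → . B T] }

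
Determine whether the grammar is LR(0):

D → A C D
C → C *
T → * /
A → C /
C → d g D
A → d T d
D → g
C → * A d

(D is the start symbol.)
A grammar is LR(0) if no state in the canonical LR(0) collection has:
  - both a shift item (dot before a terminal) and a complete item (shift-reduce conflict), or
  - two or more complete items (reduce-reduce conflict; the accept item [D' → D .] counts as a complete item here).

Augment with D' → D and build the canonical LR(0) collection (I0 = CLOSURE({[D' → . D]}), then GOTO on every symbol after a dot until no new states appear). It has 21 states:
  I0: { [A → . C /], [A → . d T d], [C → . * A d], [C → . C *], [C → . d g D], [D → . A C D], [D → . g], [D' → . D] }  — shift
  I1: { [A → . C /], [A → . d T d], [C → * . A d], [C → . * A d], [C → . C *], [C → . d g D] }  — shift
  I2: { [C → . * A d], [C → . C *], [C → . d g D], [D → A . C D] }  — shift
  I3: { [A → C . /], [C → C . *] }  — shift
  I4: { [D' → D .] }  — accept
  I5: { [A → d . T d], [C → d . g D], [T → . * /] }  — shift
  I6: { [D → g .] }  — reduce
  I7: { [T → * . /] }  — shift
  I8: { [A → d T . d] }  — shift
  I9: { [A → . C /], [A → . d T d], [C → . * A d], [C → . C *], [C → . d g D], [C → d g . D], [D → . A C D], [D → . g] }  — shift
  I10: { [C → d g D .] }  — reduce
  I11: { [A → d T d .] }  — reduce
  I12: { [T → * / .] }  — reduce
  I13: { [C → C * .] }  — reduce
  I14: { [A → C / .] }  — reduce
  I15: { [A → . C /], [A → . d T d], [C → . * A d], [C → . C *], [C → . d g D], [C → C . *], [D → . A C D], [D → . g], [D → A C . D] }  — shift
  I16: { [C → d . g D] }  — shift
  I17: { [A → . C /], [A → . d T d], [C → * . A d], [C → . * A d], [C → . C *], [C → . d g D], [C → C * .] }  — shift, reduce
  I18: { [D → A C D .] }  — reduce
  I19: { [C → * A . d] }  — shift
  I20: { [C → * A d .] }  — reduce

Conflict in state I17:
  Shift-reduce conflict between [C → C * .] and [A → . d T d]
So the grammar is NOT LR(0).

Answer: No. Shift-reduce conflict between [C → C * .] and [A → . d T d]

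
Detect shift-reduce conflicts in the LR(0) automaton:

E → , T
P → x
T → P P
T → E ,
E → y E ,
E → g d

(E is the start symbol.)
Augment with E' → E and build the canonical LR(0) collection (I0 = CLOSURE({[E' → . E]}), then GOTO on every symbol after a dot until no new states appear). It has 14 states:
  I0: { [E → . , T], [E → . g d], [E → . y E ,], [E' → . E] }  — shift
  I1: { [E → , . T], [E → . , T], [E → . g d], [E → . y E ,], [P → . x], [T → . E ,], [T → . P P] }  — shift
  I2: { [E' → E .] }  — accept
  I3: { [E → g . d] }  — shift
  I4: { [E → . , T], [E → . g d], [E → . y E ,], [E → y . E ,] }  — shift
  I5: { [E → y E . ,] }  — shift
  I6: { [E → y E , .] }  — reduce
  I7: { [E → g d .] }  — reduce
  I8: { [T → E . ,] }  — shift
  I9: { [P → . x], [T → P . P] }  — shift
  I10: { [E → , T .] }  — reduce
  I11: { [P → x .] }  — reduce
  I12: { [T → P P .] }  — reduce
  I13: { [T → E , .] }  — reduce

No state contains both a complete item and a shift item.

Answer: No shift-reduce conflicts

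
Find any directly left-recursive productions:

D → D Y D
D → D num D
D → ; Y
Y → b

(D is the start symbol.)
Direct left recursion occurs when N → N α for some non-terminal N (the right-hand side begins with the left-hand side itself).

D → D Y D: LEFT RECURSIVE (starts with D)
D → D num D: LEFT RECURSIVE (starts with D)
D → ; Y: starts with ';'
Y → b: starts with b

The grammar has direct left recursion on: D.

Answer: Yes, D is left-recursive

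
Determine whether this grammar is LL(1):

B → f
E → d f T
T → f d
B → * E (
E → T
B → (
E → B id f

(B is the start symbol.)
No. Predict set conflict for E: { 'f' }

A grammar is LL(1) if for each non-terminal N with multiple productions, the predict sets of those productions are pairwise disjoint, where PREDICT(N → α) = (FIRST(α) \ {ε}) ∪ (FOLLOW(N) if α ⇒* ε).

Relevant sets:
  FIRST(T) = { 'f' }
  FIRST(B) = { '(', '*', 'f' }

For B:
  PREDICT(B → f) = { 'f' }
  PREDICT(B → '*' E '(') = { '*' }
  PREDICT(B → '(') = { '(' }
For E:
  PREDICT(E → d f T) = { 'd' }
  PREDICT(E → T) = { 'f' }
  PREDICT(E → B id f) = { '(', '*', 'f' }
T has a single production, so nothing to check there.

Conflict found: Predict set conflict for E: { 'f' }
The grammar is NOT LL(1).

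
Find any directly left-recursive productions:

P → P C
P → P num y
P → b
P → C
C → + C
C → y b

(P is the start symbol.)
P → P C: LEFT RECURSIVE (starts with P)
P → P num y: LEFT RECURSIVE (starts with P)
P → b: starts with b
P → C: starts with C
C → + C: starts with '+'
C → y b: starts with y

The grammar has direct left recursion on: P.

Answer: Yes, P is left-recursive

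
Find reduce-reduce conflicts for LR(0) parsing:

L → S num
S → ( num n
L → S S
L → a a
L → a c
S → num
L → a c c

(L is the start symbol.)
Yes — I10: [L → S num .] vs [S → num .]

A reduce-reduce conflict occurs when an LR(0) state has two complete items [A → α .] and [B → β .] — both call for a reduction, and with no lookahead the parser cannot choose between them.

Augment with L' → L and build the canonical LR(0) collection (I0 = CLOSURE({[L' → . L]}), then GOTO on every symbol after a dot until no new states appear). It has 13 states:
  I0: { [L → . S S], [L → . S num], [L → . a a], [L → . a c c], [L → . a c], [L' → . L], [S → . ( num n], [S → . num] }  — shift
  I1: { [S → ( . num n] }  — shift
  I2: { [L' → L .] }  — accept
  I3: { [L → S . S], [L → S . num], [S → . ( num n], [S → . num] }  — shift
  I4: { [L → a . a], [L → a . c c], [L → a . c] }  — shift
  I5: { [S → num .] }  — reduce
  I6: { [L → a a .] }  — reduce
  I7: { [L → a c . c], [L → a c .] }  — shift, reduce
  I8: { [L → a c c .] }  — reduce
  I9: { [L → S S .] }  — reduce
  I10: { [L → S num .], [S → num .] }  — 2 reduces
  I11: { [S → ( num . n] }  — shift
  I12: { [S → ( num n .] }  — reduce

I10 contains complete items [L → S num .], [S → num .] — reduce-reduce conflict.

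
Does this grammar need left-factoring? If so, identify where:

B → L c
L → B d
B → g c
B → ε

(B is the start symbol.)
No, left-factoring is not needed

Left-factoring is needed when two productions for the same non-terminal
share a common prefix on the right-hand side.

Productions for B:
  B → L c
  B → g c
  B → ε

No common prefixes found.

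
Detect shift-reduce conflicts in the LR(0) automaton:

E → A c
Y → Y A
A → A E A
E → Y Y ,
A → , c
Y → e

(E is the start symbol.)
Augment with E' → E and build the canonical LR(0) collection (I0 = CLOSURE({[E' → . E]}), then GOTO on every symbol after a dot until no new states appear). It has 13 states:
  I0: { [A → . , c], [A → . A E A], [E → . A c], [E → . Y Y ,], [E' → . E], [Y → . Y A], [Y → . e] }  — shift
  I1: { [A → , . c] }  — shift
  I2: { [A → . , c], [A → . A E A], [A → A . E A], [E → . A c], [E → . Y Y ,], [E → A . c], [Y → . Y A], [Y → . e] }  — shift
  I3: { [E' → E .] }  — accept
  I4: { [A → . , c], [A → . A E A], [E → Y . Y ,], [Y → . Y A], [Y → . e], [Y → Y . A] }  — shift
  I5: { [Y → e .] }  — reduce
  I6: { [A → . , c], [A → . A E A], [A → A . E A], [E → . A c], [E → . Y Y ,], [Y → . Y A], [Y → . e], [Y → Y A .] }  — shift, reduce
  I7: { [A → . , c], [A → . A E A], [E → Y Y . ,], [Y → Y . A] }  — shift
  I8: { [A → , . c], [E → Y Y , .] }  — shift, reduce
  I9: { [A → , c .] }  — reduce
  I10: { [A → . , c], [A → . A E A], [A → A E . A] }  — shift
  I11: { [A → . , c], [A → . A E A], [A → A . E A], [A → A E A .], [E → . A c], [E → . Y Y ,], [Y → . Y A], [Y → . e] }  — shift, reduce
  I12: { [E → A c .] }  — reduce

I6 contains reduce item [Y → Y A .] and shift items [A → . , c], [Y → . e] — shift-reduce conflict.
I8 contains reduce item [E → Y Y , .] and shift item [A → , . c] — shift-reduce conflict.
I11 contains reduce item [A → A E A .] and shift items [A → . , c], [Y → . e] — shift-reduce conflict.

Answer: Yes — I6: [Y → Y A .] vs [A → . , c]; I8: [E → Y Y , .] vs [A → , . c]; I11: [A → A E A .] vs [A → . , c]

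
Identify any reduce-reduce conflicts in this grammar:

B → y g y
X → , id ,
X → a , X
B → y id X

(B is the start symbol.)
A reduce-reduce conflict occurs when an LR(0) state has two complete items [A → α .] and [B → β .] — both call for a reduction, and with no lookahead the parser cannot choose between them.

Augment with B' → B and build the canonical LR(0) collection (I0 = CLOSURE({[B' → . B]}), then GOTO on every symbol after a dot until no new states appear). It has 13 states:
  I0: { [B → . y g y], [B → . y id X], [B' → . B] }  — shift
  I1: { [B' → B .] }  — accept
  I2: { [B → y . g y], [B → y . id X] }  — shift
  I3: { [B → y g . y] }  — shift
  I4: { [B → y id . X], [X → . , id ,], [X → . a , X] }  — shift
  I5: { [X → , . id ,] }  — shift
  I6: { [B → y id X .] }  — reduce
  I7: { [X → a . , X] }  — shift
  I8: { [X → . , id ,], [X → . a , X], [X → a , . X] }  — shift
  I9: { [X → a , X .] }  — reduce
  I10: { [X → , id . ,] }  — shift
  I11: { [X → , id , .] }  — reduce
  I12: { [B → y g y .] }  — reduce

No state contains more than one complete item.

Answer: No reduce-reduce conflicts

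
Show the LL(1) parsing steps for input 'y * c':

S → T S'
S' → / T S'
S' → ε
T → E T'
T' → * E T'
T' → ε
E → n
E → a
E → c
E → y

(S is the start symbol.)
Stack is shown with the top on the left.

Stack        Input    Action
----------------------------
S $          y * c $  output S → T S'
T S' $       y * c $  output T → E T'
E T' S' $    y * c $  output E → y
y T' S' $    y * c $  match 'y'
T' S' $      * c $    output T' → * E T'
* E T' S' $  * c $    match '*'
E T' S' $    c $      output E → c
c T' S' $    c $      match 'c'
T' S' $      $        output T' → ε
S' $         $        output S' → ε
$            $        accept

The string is accepted.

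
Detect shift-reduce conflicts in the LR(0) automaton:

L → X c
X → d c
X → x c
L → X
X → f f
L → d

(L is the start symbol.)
Yes — I2: [L → X .] vs [L → X . c]; I3: [L → d .] vs [X → d . c]

A shift-reduce conflict occurs when an LR(0) state has both:
  - a complete (reduce) item [A → α .] (dot at the end), and
  - a shift item [B → β . c γ] (dot before a terminal).

Augment with L' → L and build the canonical LR(0) collection (I0 = CLOSURE({[L' → . L]}), then GOTO on every symbol after a dot until no new states appear). It has 10 states:
  I0: { [L → . X c], [L → . X], [L → . d], [L' → . L], [X → . d c], [X → . f f], [X → . x c] }  — shift
  I1: { [L' → L .] }  — accept
  I2: { [L → X . c], [L → X .] }  — shift, reduce
  I3: { [L → d .], [X → d . c] }  — shift, reduce
  I4: { [X → f . f] }  — shift
  I5: { [X → x . c] }  — shift
  I6: { [X → x c .] }  — reduce
  I7: { [X → f f .] }  — reduce
  I8: { [X → d c .] }  — reduce
  I9: { [L → X c .] }  — reduce

I2 contains reduce item [L → X .] and shift item [L → X . c] — shift-reduce conflict.
I3 contains reduce item [L → d .] and shift item [X → d . c] — shift-reduce conflict.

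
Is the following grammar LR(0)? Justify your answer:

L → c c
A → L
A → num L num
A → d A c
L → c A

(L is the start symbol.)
A grammar is LR(0) if no state in the canonical LR(0) collection has:
  - both a shift item (dot before a terminal) and a complete item (shift-reduce conflict), or
  - two or more complete items (reduce-reduce conflict; the accept item [L' → L .] counts as a complete item here).

Augment with L' → L and build the canonical LR(0) collection (I0 = CLOSURE({[L' → . L]}), then GOTO on every symbol after a dot until no new states appear). It has 12 states:
  I0: { [L → . c A], [L → . c c], [L' → . L] }  — shift
  I1: { [L' → L .] }  — accept
  I2: { [A → . L], [A → . d A c], [A → . num L num], [L → . c A], [L → . c c], [L → c . A], [L → c . c] }  — shift
  I3: { [L → c A .] }  — reduce
  I4: { [A → L .] }  — reduce
  I5: { [A → . L], [A → . d A c], [A → . num L num], [L → . c A], [L → . c c], [L → c . A], [L → c . c], [L → c c .] }  — shift, reduce
  I6: { [A → . L], [A → . d A c], [A → . num L num], [A → d . A c], [L → . c A], [L → . c c] }  — shift
  I7: { [A → num . L num], [L → . c A], [L → . c c] }  — shift
  I8: { [A → num L . num] }  — shift
  I9: { [A → num L num .] }  — reduce
  I10: { [A → d A . c] }  — shift
  I11: { [A → d A c .] }  — reduce

Conflict in state I5:
  Shift-reduce conflict between [L → c c .] and [A → . d A c]
So the grammar is NOT LR(0).

Answer: No. Shift-reduce conflict between [L → c c .] and [A → . d A c]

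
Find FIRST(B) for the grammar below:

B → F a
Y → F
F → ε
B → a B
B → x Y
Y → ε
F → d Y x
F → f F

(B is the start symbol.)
To compute FIRST(B), examine every production with B on the left-hand side, reading each right-hand side left to right until a non-nullable symbol is reached.

FIRST sets of the other non-terminals involved (by the same procedure, iterated to a fixed point):
  FIRST(F) = { 'd', 'f', ε }

From B → F a:
  - F is a non-terminal: add FIRST(F) \ {ε} = { 'd', 'f' }
    F is nullable, so continue to the next symbol
  - a is a terminal: add 'a' and stop
From B → a B:
  - a is a terminal: add 'a' and stop
From B → x Y:
  - x is a terminal: add 'x' and stop

Collecting: FIRST(B) = { 'a', 'd', 'f', 'x' }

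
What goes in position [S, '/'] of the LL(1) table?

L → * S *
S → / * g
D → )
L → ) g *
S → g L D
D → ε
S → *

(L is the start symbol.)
To find M[S, '/'], we find productions for S where '/' is in the predict set (PREDICT(N → α) = (FIRST(α) \ {ε}) ∪ (FOLLOW(N) if α ⇒* ε)).

S → / * g: PREDICT = { '/' }
  '/' is in predict set, so this production goes in M[S, '/']
S → g L D: PREDICT = { 'g' }
S → *: PREDICT = { '*' }

M[S, '/'] = S → / * g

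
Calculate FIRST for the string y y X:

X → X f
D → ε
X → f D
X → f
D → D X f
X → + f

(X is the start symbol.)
{ 'y' }

To compute FIRST(y y X), process the symbols left to right:
Symbol y is a terminal. Add 'y' and stop.
FIRST(y y X) = { 'y' }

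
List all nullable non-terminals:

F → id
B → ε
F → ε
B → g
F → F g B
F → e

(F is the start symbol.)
A non-terminal is nullable if it can derive ε (the empty string): either it has an ε-production, or it has a production whose right-hand side consists entirely of nullable non-terminals.

ε-productions: B → ε, F → ε
So B, F are immediately nullable.
Every non-terminal is now nullable.
Nullable = { 'B', 'F' }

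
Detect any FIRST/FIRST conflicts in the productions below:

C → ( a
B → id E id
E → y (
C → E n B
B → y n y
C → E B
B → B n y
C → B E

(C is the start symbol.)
Yes. C → E n B / C → E B on { 'y' }; C → E n B / C → B E on { 'y' }; C → E B / C → B E on { 'y' }; B → id E id / B → B n y on { 'id' }; B → y n y / B → B n y on { 'y' }

FIRST sets of the non-terminals at (or reachable through a nullable prefix from) the front of some alternative:
  FIRST(E) = { 'y' }
  FIRST(B) = { 'id', 'y' }

Productions for C:
  C → ( a: FIRST = { '(' }
  C → E n B: FIRST = { 'y' }
  C → E B: FIRST = { 'y' }
  C → B E: FIRST = { 'id', 'y' }
Productions for B:
  B → id E id: FIRST = { 'id' }
  B → y n y: FIRST = { 'y' }
  B → B n y: FIRST = { 'id', 'y' }
E has only one production, so no FIRST/FIRST conflict is possible there.

Conflict for C: C → E n B and C → E B
  Overlap: { 'y' }
Conflict for C: C → E n B and C → B E
  Overlap: { 'y' }
Conflict for C: C → E B and C → B E
  Overlap: { 'y' }
Conflict for B: B → id E id and B → B n y
  Overlap: { 'id' }
Conflict for B: B → y n y and B → B n y
  Overlap: { 'y' }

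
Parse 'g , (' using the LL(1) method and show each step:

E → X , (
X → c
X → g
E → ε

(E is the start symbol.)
LL(1) parsing maintains a stack (initially the start symbol over $) and the input. At each step: if the stack top is a terminal, match it against the current input token; if it is a non-terminal N, replace it with the RHS of M[N, lookahead] (the unique production whose predict set contains the lookahead).

Stack is shown with the top on the left.

Stack    Input    Action
------------------------
E $      g , ( $  output E → X , (
X , ( $  g , ( $  output X → g
g , ( $  g , ( $  match 'g'
, ( $    , ( $    match ','
( $      ( $      match '('
$        $        accept

The string is accepted.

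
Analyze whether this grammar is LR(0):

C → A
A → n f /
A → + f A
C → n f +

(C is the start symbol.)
Yes, the grammar is LR(0)

A grammar is LR(0) if no state in the canonical LR(0) collection has:
  - both a shift item (dot before a terminal) and a complete item (shift-reduce conflict), or
  - two or more complete items (reduce-reduce conflict; the accept item [C' → C .] counts as a complete item here).

Augment with C' → C and build the canonical LR(0) collection (I0 = CLOSURE({[C' → . C]}), then GOTO on every symbol after a dot until no new states appear). It has 12 states:
  I0: { [A → . + f A], [A → . n f /], [C → . A], [C → . n f +], [C' → . C] }  — shift
  I1: { [A → + . f A] }  — shift
  I2: { [C → A .] }  — reduce
  I3: { [C' → C .] }  — accept
  I4: { [A → n . f /], [C → n . f +] }  — shift
  I5: { [A → n f . /], [C → n f . +] }  — shift
  I6: { [C → n f + .] }  — reduce
  I7: { [A → n f / .] }  — reduce
  I8: { [A → + f . A], [A → . + f A], [A → . n f /] }  — shift
  I9: { [A → + f A .] }  — reduce
  I10: { [A → n . f /] }  — shift
  I11: { [A → n f . /] }  — shift

Every state is either a pure shift/goto state or contains exactly one complete item and nothing to shift — no conflicts. The grammar is LR(0).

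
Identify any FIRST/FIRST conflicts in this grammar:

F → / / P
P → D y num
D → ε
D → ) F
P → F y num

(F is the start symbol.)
No FIRST/FIRST conflicts.

A FIRST/FIRST conflict occurs when two productions N → α and N → β for the same non-terminal have FIRST(α) ∩ FIRST(β) ≠ ∅ (with ε ∈ FIRST of a nullable right-hand side, so two nullable alternatives also conflict).

FIRST sets of the non-terminals at (or reachable through a nullable prefix from) the front of some alternative:
  FIRST(D) = { ')', ε }
  FIRST(F) = { '/' }

Productions for P:
  P → D y num: FIRST = { ')', 'y' }
  P → F y num: FIRST = { '/' }
Productions for D:
  D → ε: FIRST = { ε }
  D → ) F: FIRST = { ')' }
F has only one production, so no FIRST/FIRST conflict is possible there.

All alternatives of each non-terminal have pairwise disjoint FIRST sets.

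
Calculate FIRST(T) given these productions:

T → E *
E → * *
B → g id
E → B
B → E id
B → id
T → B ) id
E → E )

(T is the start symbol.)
{ '*', 'g', 'id' }

FIRST sets of the other non-terminals involved (by the same procedure, iterated to a fixed point):
  FIRST(E) = { '*', 'g', 'id' }
  FIRST(B) = { '*', 'g', 'id' }

From T → E *:
  - E is a non-terminal: add FIRST(E) \ {ε} = { '*', 'g', 'id' }
    E is not nullable, so stop
From T → B ) id:
  - B is a non-terminal: add FIRST(B) \ {ε} = { '*', 'g', 'id' }
    B is not nullable, so stop

Collecting: FIRST(T) = { '*', 'g', 'id' }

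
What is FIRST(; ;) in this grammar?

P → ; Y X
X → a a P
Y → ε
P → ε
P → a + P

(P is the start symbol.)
{ ';' }

To compute FIRST(; ;), process the symbols left to right:
Symbol ; is a terminal. Add ';' and stop.
FIRST(; ;) = { ';' }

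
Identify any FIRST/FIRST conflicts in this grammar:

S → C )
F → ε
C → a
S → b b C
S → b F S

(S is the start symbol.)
Yes. S → b b C / S → b F S on { 'b' }

A FIRST/FIRST conflict occurs when two productions N → α and N → β for the same non-terminal have FIRST(α) ∩ FIRST(β) ≠ ∅ (with ε ∈ FIRST of a nullable right-hand side, so two nullable alternatives also conflict).

FIRST sets of the non-terminals at (or reachable through a nullable prefix from) the front of some alternative:
  FIRST(C) = { 'a' }

Productions for S:
  S → C ): FIRST = { 'a' }
  S → b b C: FIRST = { 'b' }
  S → b F S: FIRST = { 'b' }
F, C have only one production, so no FIRST/FIRST conflict is possible there.

Conflict for S: S → b b C and S → b F S
  Overlap: { 'b' }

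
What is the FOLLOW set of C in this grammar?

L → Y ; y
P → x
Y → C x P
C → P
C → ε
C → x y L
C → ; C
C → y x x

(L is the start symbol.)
To compute FOLLOW(C), find every occurrence of C on a right-hand side N → α C β: add FIRST(β) \ {ε}, and if β is empty or nullable also add FOLLOW(N). Iterate to a fixed point.

In Y → C x P: C is followed by x P, add FIRST(x P) \ {ε} = { 'x' }
In C → ; C: C is at the end; this adds FOLLOW(C) to itself — nothing new

Taking the union: FOLLOW(C) = { 'x' }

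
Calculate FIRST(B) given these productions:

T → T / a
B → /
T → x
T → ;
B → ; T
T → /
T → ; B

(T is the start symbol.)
To compute FIRST(B), examine every production with B on the left-hand side, reading each right-hand side left to right until a non-nullable symbol is reached.

From B → /:
  - '/' is a terminal: add '/' and stop
From B → ; T:
  - ';' is a terminal: add ';' and stop

Collecting: FIRST(B) = { '/', ';' }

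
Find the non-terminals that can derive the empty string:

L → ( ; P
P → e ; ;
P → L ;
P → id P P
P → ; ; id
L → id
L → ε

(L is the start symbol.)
ε-productions: L → ε
So L is immediately nullable.
No further non-terminal can be added: every production for the remaining non-terminals contains a terminal or a non-nullable non-terminal.
Nullable = { 'L' }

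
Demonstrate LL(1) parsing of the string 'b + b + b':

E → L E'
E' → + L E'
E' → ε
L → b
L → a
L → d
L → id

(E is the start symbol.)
Stack is shown with the top on the left.

Stack     Input        Action
-----------------------------
E $       b + b + b $  output E → L E'
L E' $    b + b + b $  output L → b
b E' $    b + b + b $  match 'b'
E' $      + b + b $    output E' → + L E'
+ L E' $  + b + b $    match '+'
L E' $    b + b $      output L → b
b E' $    b + b $      match 'b'
E' $      + b $        output E' → + L E'
+ L E' $  + b $        match '+'
L E' $    b $          output L → b
b E' $    b $          match 'b'
E' $      $            output E' → ε
$         $            accept

The string is accepted.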